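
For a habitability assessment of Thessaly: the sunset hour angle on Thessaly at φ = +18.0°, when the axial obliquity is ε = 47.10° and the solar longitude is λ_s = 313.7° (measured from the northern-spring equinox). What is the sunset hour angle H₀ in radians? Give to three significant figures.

Solar declination: sin δ = sin ε · sin λ_s = sin 47.10° × sin 313.7° = -0.52960, so δ = -31.979°.
cos H₀ = −tan φ · tan δ = −tan(+18.0°) × tan(-31.979°) = 0.2029, so H₀ = 1.3665 rad = 78.30°.

H₀ = 1.37 rad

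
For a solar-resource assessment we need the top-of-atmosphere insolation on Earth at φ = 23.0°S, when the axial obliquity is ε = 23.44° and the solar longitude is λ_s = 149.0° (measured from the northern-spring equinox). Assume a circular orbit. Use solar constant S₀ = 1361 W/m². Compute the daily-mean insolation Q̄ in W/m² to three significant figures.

Q̄ ≈ 337 W/m²

Solar declination: sin δ = sin ε · sin λ_s = sin 23.44° × sin 149.0° = 0.20488, so δ = +11.822°.
cos H₀ = −tan(-23.0°) tan(+11.822°) = 0.0888, H₀ = 1.4818 rad.
Bracket: H₀ sin φ sin δ + cos φ cos δ sin H₀ = 1.4818×-0.39073×0.20488 + 0.92050×0.97879×0.99605 = -0.118622 + 0.897417 = 0.778795.
Q̄ = (S₀/π) × [bracket] = (1361/π) × 0.778795 = 337.4 W/m².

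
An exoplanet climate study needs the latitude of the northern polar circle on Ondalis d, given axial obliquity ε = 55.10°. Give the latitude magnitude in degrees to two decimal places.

34.90°

The polar circle is the lowest latitude that experiences at least one full rotation of continuous daylight at the northern-summer solstice; it lies at |φ| = 90° − ε = 90° − 55.10° = 34.90°.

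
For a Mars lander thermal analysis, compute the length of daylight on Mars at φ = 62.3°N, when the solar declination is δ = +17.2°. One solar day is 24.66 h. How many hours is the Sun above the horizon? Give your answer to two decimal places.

cos H₀ = −tan φ · tan δ = −tan(+62.3°) × tan(+17.200°) = -0.5896, so H₀ = 2.2014 rad = 126.13°.
Daylight = 2H₀/(2π) × 24.66 h = (2.2014/π) × 24.66 = 17.28 h.

17.28 h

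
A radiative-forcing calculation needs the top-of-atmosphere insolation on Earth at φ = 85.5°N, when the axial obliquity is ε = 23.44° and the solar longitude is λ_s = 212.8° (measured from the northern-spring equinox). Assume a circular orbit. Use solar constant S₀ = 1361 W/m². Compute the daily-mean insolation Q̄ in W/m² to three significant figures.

Solar declination: sin δ = sin ε · sin λ_s = sin 23.44° × sin 212.8° = -0.21549, so δ = -12.444°.
cos H₀ = −tan(+85.5°) tan(-12.444°) = 2.8039 ≥ 1 ⇒ polar night, H₀ = 0 and Q̄ = 0.

Q̄ ≈ 0.00 W/m²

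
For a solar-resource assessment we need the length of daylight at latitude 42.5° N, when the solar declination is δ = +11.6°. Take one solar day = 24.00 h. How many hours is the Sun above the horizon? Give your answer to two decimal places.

cos H₀ = −tan φ · tan δ = −tan(+42.5°) × tan(+11.600°) = -0.1881, so H₀ = 1.7600 rad = 100.84°.
Daylight = 2H₀/(2π) × 24.00 h = (1.7600/π) × 24.00 = 13.45 h.

13.45 h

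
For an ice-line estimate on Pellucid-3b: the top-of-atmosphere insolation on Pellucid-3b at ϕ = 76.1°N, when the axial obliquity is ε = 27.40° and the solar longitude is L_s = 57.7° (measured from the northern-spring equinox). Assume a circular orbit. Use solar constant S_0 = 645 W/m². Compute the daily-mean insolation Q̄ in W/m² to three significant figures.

Q̄ ≈ 244 W/m²

Solar declination: sin δ = sin ε · sin L_s = sin 27.40° × sin 57.7° = 0.38899, so δ = +22.892°.
cos h₀ = −tan(+76.1°) tan(+22.892°) = -1.7062 ≤ −1 ⇒ polar day, h₀ = π.
Bracket: h₀ sin ϕ sin δ + cos ϕ cos δ sin h₀ = 3.1416×0.97072×0.38899 + 0.24023×0.92124×0.00000 = 1.186269 + 0.000000 = 1.186269.
Q̄ = (S_0/π) × [bracket] = (645/π) × 1.186269 = 243.6 W/m².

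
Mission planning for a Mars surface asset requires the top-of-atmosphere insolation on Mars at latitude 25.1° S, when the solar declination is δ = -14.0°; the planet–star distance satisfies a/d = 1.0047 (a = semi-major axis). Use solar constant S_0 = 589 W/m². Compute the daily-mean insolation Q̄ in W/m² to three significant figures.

cos h₀ = −tan(-25.1°) tan(-14.000°) = -0.1168, h₀ = 1.6879 rad.
Bracket: h₀ sin ϕ sin δ + cos ϕ cos δ sin h₀ = 1.6879×-0.42420×-0.24192 + 0.90557×0.97030×0.99316 = 0.173216 + 0.872664 = 1.045880.
Inverse-square distance factor (a/d)² = 1.0047² = 1.009422.
Q̄ = (S_0/π) × 1.009422 × [bracket] = (589/π) × 1.009422 × 1.045880 = 197.9 W/m².

Q̄ ≈ 198 W/m²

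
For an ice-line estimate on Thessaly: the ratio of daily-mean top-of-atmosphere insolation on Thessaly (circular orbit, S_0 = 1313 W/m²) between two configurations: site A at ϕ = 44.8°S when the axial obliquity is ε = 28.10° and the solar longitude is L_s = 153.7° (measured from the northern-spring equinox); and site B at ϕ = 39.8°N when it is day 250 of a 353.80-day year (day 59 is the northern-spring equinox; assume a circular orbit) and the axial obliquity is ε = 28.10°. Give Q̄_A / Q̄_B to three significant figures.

Q̄_A / Q̄_B ≈ 0.737

— Configuration A (ϕ=-44.8°):
Solar declination: sin δ = sin ε · sin L_s = sin 28.10° × sin 153.7° = 0.20869, so δ = +12.046°.
cos h₀ = −tan(-44.8°) tan(+12.046°) = 0.2119, h₀ = 1.3573 rad.
Bracket: h₀ sin ϕ sin δ + cos ϕ cos δ sin h₀ = 1.3573×-0.70463×0.20869 + 0.70957×0.97798×0.97729 = -0.199590 + 0.678186 = 0.478596.
Q̄ = (S_0/π) × [bracket] = (1313/π) × 0.478596 = 200.02 W/m².
— Configuration B (ϕ=+39.8°):
Solar longitude: L_s = 360° × (250 − 59)/353.80 = 194.347°.
sin δ = sin 28.10° × sin 194.347° = -0.11671, so δ = -6.703°.
cos h₀ = −tan(+39.8°) tan(-6.703°) = 0.0979, h₀ = 1.4727 rad.
Bracket: h₀ sin ϕ sin δ + cos ϕ cos δ sin h₀ = 1.4727×0.64011×-0.11671 + 0.76828×0.99317×0.99520 = -0.110021 + 0.759370 = 0.649349.
Q̄ = (S_0/π) × [bracket] = (1313/π) × 0.649349 = 271.39 W/m².
Ratio Q̄_A / Q̄_B = 200.02 / 271.39 = 0.7370.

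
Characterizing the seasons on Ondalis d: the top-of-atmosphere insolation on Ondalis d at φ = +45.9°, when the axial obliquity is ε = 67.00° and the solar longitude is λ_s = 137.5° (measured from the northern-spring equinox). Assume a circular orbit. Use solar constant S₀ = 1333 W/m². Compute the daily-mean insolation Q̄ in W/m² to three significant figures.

Solar declination: sin δ = sin ε · sin λ_s = sin 67.00° × sin 137.5° = 0.62188, so δ = +38.454°.
cos H₀ = −tan(+45.9°) tan(+38.454°) = -0.8195, H₀ = 2.5313 rad.
Bracket: H₀ sin φ sin δ + cos φ cos δ sin H₀ = 2.5313×0.71813×0.62188 + 0.69591×0.78311×0.57312 = 1.130455 + 0.312336 = 1.442791.
Q̄ = (S₀/π) × [bracket] = (1333/π) × 1.442791 = 612.2 W/m².

Q̄ ≈ 612 W/m²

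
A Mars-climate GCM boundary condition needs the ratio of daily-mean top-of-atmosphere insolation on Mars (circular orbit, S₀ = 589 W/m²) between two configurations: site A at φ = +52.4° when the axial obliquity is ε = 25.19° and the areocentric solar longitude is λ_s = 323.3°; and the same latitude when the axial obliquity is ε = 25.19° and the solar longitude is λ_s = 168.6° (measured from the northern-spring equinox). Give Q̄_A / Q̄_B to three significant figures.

— Configuration A (φ=+52.4°):
sin δ = sin 25.19° × sin 323.3° = -0.25436, so δ = -14.736°.
cos H₀ = −tan(+52.4°) tan(-14.736°) = 0.3415, H₀ = 1.2223 rad.
Bracket: H₀ sin φ sin δ + cos φ cos δ sin H₀ = 1.2223×0.79229×-0.25436 + 0.61015×0.96711×0.93987 = -0.246326 + 0.554601 = 0.308275.
Q̄ = (S₀/π) × [bracket] = (589/π) × 0.308275 = 57.797 W/m².
— Configuration B (φ=+52.4°):
Solar declination: sin δ = sin ε · sin λ_s = sin 25.19° × sin 168.6° = 0.08413, so δ = +4.826°.
cos H₀ = −tan(+52.4°) tan(+4.826°) = -0.1096, H₀ = 1.6806 rad.
Bracket: H₀ sin φ sin δ + cos φ cos δ sin H₀ = 1.6806×0.79229×0.08413 + 0.61015×0.99646×0.99397 = 0.112021 + 0.604324 = 0.716345.
Q̄ = (S₀/π) × [bracket] = (589/π) × 0.716345 = 134.30 W/m².
Ratio Q̄_A / Q̄_B = 57.797 / 134.30 = 0.4304.

Q̄_A / Q̄_B ≈ 0.430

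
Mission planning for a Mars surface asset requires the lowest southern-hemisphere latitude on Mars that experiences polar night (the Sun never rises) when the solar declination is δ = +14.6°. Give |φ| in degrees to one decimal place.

Polar night requires cos H₀ = −tan φ tan δ ≥ 1, i.e. tan φ tan δ ≤ −1.
The boundary is |tan φ| · |tan δ| = 1, so |φ| = 90° − |δ| = 90° − 14.6° = 75.4° in the southern hemisphere.

|φ| = 75.4°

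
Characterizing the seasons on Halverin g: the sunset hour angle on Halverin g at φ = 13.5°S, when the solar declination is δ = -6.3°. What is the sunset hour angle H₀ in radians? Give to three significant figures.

cos H₀ = −tan φ · tan δ = −tan(-13.5°) × tan(-6.300°) = -0.0265, so H₀ = 1.5973 rad = 91.52°.

H₀ = 1.60 rad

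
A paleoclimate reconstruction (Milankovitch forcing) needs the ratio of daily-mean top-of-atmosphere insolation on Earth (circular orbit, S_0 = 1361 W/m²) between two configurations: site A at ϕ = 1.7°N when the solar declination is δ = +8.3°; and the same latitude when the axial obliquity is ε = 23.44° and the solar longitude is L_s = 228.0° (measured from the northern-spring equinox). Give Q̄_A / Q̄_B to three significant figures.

— Configuration A (ϕ=+1.7°):
cos h₀ = −tan(+1.7°) tan(+8.300°) = -0.0043, h₀ = 1.5751 rad.
Bracket: h₀ sin ϕ sin δ + cos ϕ cos δ sin h₀ = 1.5751×0.02967×0.14436 + 0.99956×0.98953×0.99999 = 0.006746 + 0.989085 = 0.995831.
Q̄ = (S_0/π) × [bracket] = (1361/π) × 0.995831 = 431.41 W/m².
— Configuration B (ϕ=+1.7°):
Solar declination: sin δ = sin ε · sin L_s = sin 23.44° × sin 228.0° = -0.29561, so δ = -17.194°.
cos h₀ = −tan(+1.7°) tan(-17.194°) = 0.0092, h₀ = 1.5616 rad.
Bracket: h₀ sin ϕ sin δ + cos ϕ cos δ sin h₀ = 1.5616×0.02967×-0.29561 + 0.99956×0.95531×0.99996 = -0.013696 + 0.954851 = 0.941155.
Q̄ = (S_0/π) × [bracket] = (1361/π) × 0.941155 = 407.73 W/m².
Ratio Q̄_A / Q̄_B = 431.41 / 407.73 = 1.058.

Q̄_A / Q̄_B ≈ 1.06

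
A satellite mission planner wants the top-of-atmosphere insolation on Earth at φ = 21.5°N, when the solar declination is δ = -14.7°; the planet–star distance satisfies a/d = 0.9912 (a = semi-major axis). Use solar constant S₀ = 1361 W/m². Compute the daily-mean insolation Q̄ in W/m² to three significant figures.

cos H₀ = −tan(+21.5°) tan(-14.700°) = 0.1033, H₀ = 1.4673 rad.
Bracket: H₀ sin φ sin δ + cos φ cos δ sin H₀ = 1.4673×0.36650×-0.25376 + 0.93042×0.96727×0.99465 = -0.136463 + 0.895153 = 0.758690.
Inverse-square distance factor (a/d)² = 0.9912² = 0.982477.
Q̄ = (S₀/π) × 0.982477 × [bracket] = (1361/π) × 0.982477 × 0.758690 = 322.9 W/m².

Q̄ ≈ 323 W/m²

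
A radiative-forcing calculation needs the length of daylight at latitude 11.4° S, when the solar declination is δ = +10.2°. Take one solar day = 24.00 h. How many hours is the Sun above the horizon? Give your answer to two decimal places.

cos h₀ = −tan ϕ · tan δ = −tan(-11.4°) × tan(+10.200°) = 0.0363, so h₀ = 1.5345 rad = 87.92°.
Daylight = 2h₀/(2π) × 24.00 h = (1.5345/π) × 24.00 = 11.72 h.

11.72 h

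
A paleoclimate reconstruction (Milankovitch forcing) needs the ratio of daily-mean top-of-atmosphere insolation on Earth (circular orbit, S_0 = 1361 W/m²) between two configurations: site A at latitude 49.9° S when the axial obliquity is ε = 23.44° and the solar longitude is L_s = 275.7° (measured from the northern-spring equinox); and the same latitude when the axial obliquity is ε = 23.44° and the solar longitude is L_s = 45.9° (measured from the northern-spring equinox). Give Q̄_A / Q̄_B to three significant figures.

Q̄_A / Q̄_B ≈ 3.66

— Configuration A (ϕ=-49.9°):
Solar declination: sin δ = sin ε · sin L_s = sin 23.44° × sin 275.7° = -0.39582, so δ = -23.317°.
cos h₀ = −tan(-49.9°) tan(-23.317°) = -0.5119, h₀ = 2.1081 rad.
Bracket: h₀ sin ϕ sin δ + cos ϕ cos δ sin h₀ = 2.1081×-0.76492×-0.39582 + 0.64412×0.91833×0.85907 = 0.638271 + 0.508153 = 1.146424.
Q̄ = (S_0/π) × [bracket] = (1361/π) × 1.146424 = 496.65 W/m².
— Configuration B (ϕ=-49.9°):
Solar declination: sin δ = sin ε · sin L_s = sin 23.44° × sin 45.9° = 0.28566, so δ = +16.598°.
cos h₀ = −tan(-49.9°) tan(+16.598°) = 0.3540, h₀ = 1.2090 rad.
Bracket: h₀ sin ϕ sin δ + cos ϕ cos δ sin h₀ = 1.2090×-0.76492×0.28566 + 0.64412×0.95833×0.93525 = -0.264175 + 0.577311 = 0.313136.
Q̄ = (S_0/π) × [bracket] = (1361/π) × 0.313136 = 135.66 W/m².
Ratio Q̄_A / Q̄_B = 496.65 / 135.66 = 3.661.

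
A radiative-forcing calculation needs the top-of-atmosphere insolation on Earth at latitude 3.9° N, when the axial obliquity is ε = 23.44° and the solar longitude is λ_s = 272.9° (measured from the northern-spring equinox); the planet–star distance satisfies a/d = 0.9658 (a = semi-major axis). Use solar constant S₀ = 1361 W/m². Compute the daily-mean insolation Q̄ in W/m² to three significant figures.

Q̄ ≈ 353 W/m²

Solar declination: sin δ = sin ε · sin λ_s = sin 23.44° × sin 272.9° = -0.39728, so δ = -23.408°.
cos H₀ = −tan(+3.9°) tan(-23.408°) = 0.0295, H₀ = 1.5413 rad.
Bracket: H₀ sin φ sin δ + cos φ cos δ sin H₀ = 1.5413×0.06802×-0.39728 + 0.99768×0.91770×0.99956 = -0.041651 + 0.915168 = 0.873517.
Inverse-square distance factor (a/d)² = 0.9658² = 0.932770.
Q̄ = (S₀/π) × 0.932770 × [bracket] = (1361/π) × 0.932770 × 0.873517 = 353.0 W/m².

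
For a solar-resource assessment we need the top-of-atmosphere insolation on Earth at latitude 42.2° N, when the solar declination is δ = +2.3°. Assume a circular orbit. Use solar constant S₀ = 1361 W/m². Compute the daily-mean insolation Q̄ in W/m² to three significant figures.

Q̄ ≈ 339 W/m²

cos H₀ = −tan(+42.2°) tan(+2.300°) = -0.0364, H₀ = 1.6072 rad.
Bracket: H₀ sin φ sin δ + cos φ cos δ sin H₀ = 1.6072×0.67172×0.04013 + 0.74080×0.99919×0.99934 = 0.043324 + 0.739711 = 0.783035.
Q̄ = (S₀/π) × [bracket] = (1361/π) × 0.783035 = 339.2 W/m².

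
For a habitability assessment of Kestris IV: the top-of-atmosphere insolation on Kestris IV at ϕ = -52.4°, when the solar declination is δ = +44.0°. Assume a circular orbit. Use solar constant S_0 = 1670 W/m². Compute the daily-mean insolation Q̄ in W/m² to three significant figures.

Q̄ ≈ 0.00 W/m²

cos h₀ = −tan(-52.4°) tan(+44.000°) = 1.2540 ≥ 1 ⇒ polar night, h₀ = 0 and Q̄ = 0.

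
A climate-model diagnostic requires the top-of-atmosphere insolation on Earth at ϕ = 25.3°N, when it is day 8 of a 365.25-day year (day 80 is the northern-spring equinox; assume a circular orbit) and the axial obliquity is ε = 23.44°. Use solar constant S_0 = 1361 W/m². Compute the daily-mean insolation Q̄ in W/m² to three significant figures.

Q̄ ≈ 260 W/m²

Solar longitude: L_s = 360° × (8 − 80)/365.25 = -70.965°, i.e. -70.965° + 360° = 289.035°.
sin δ = sin 23.44° × sin 289.035° = -0.37604, so δ = -22.088°.
cos h₀ = −tan(+25.3°) tan(-22.088°) = 0.1918, h₀ = 1.3778 rad.
Bracket: h₀ sin ϕ sin δ + cos ϕ cos δ sin h₀ = 1.3778×0.42736×-0.37604 + 0.90408×0.92660×0.98143 = -0.221419 + 0.822164 = 0.600745.
Q̄ = (S_0/π) × [bracket] = (1361/π) × 0.600745 = 260.3 W/m².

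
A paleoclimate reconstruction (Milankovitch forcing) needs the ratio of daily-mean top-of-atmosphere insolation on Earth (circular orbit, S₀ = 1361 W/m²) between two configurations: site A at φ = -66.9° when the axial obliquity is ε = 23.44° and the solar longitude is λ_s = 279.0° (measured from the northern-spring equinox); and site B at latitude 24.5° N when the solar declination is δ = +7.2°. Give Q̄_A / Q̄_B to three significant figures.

— Configuration A (φ=-66.9°):
Solar declination: sin δ = sin ε · sin λ_s = sin 23.44° × sin 279.0° = -0.39289, so δ = -23.135°.
cos H₀ = −tan(-66.9°) tan(-23.135°) = -1.0017 ≤ −1 ⇒ polar day, H₀ = π.
Bracket: H₀ sin φ sin δ + cos φ cos δ sin H₀ = 3.1416×-0.91982×-0.39289 + 0.39234×0.91959×0.00000 = 1.135337 + 0.000000 = 1.135337.
Q̄ = (S₀/π) × [bracket] = (1361/π) × 1.135337 = 491.85 W/m².
— Configuration B (φ=+24.5°):
cos H₀ = −tan(+24.5°) tan(+7.200°) = -0.0576, H₀ = 1.6284 rad.
Bracket: H₀ sin φ sin δ + cos φ cos δ sin H₀ = 1.6284×0.41469×0.12533 + 0.90996×0.99211×0.99834 = 0.084633 + 0.901282 = 0.985915.
Q̄ = (S₀/π) × [bracket] = (1361/π) × 0.985915 = 427.12 W/m².
Ratio Q̄_A / Q̄_B = 491.85 / 427.12 = 1.152.

Q̄_A / Q̄_B ≈ 1.15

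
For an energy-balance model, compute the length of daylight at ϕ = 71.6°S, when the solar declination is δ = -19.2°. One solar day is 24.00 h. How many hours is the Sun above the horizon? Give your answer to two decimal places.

24.00 h

Sunrise equation: cos h₀ = −tan ϕ · tan δ = -1.0468 ≤ −1, so the Sun never sets (polar day) and h₀ = π.
Daylight = 2h₀/(2π) × 24.00 h = (3.1416/π) × 24.00 = 24.00 h.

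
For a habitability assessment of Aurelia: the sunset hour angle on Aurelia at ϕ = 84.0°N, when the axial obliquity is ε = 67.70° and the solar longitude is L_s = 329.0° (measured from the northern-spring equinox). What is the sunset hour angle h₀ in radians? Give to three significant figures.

h₀ = 0.00 rad

Solar declination: sin δ = sin ε · sin L_s = sin 67.70° × sin 329.0° = -0.47652, so δ = -28.458°.
cos h₀ = −tan ϕ · tan δ = 5.1569 ≥ 1, so the host star never rises (polar night) and h₀ = 0.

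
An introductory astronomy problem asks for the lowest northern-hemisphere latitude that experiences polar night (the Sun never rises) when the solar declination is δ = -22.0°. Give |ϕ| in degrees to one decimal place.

|ϕ| = 68.0°

Polar night requires cos h₀ = −tan ϕ tan δ ≥ 1, i.e. tan ϕ tan δ ≤ −1.
The boundary is |tan ϕ| · |tan δ| = 1, so |ϕ| = 90° − |δ| = 90° − 22.0° = 68.0° in the northern hemisphere.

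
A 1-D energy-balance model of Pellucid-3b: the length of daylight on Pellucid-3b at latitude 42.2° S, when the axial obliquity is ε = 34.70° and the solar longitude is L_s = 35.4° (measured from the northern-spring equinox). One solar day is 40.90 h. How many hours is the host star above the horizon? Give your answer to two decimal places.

16.25 h

Solar declination: sin δ = sin ε · sin L_s = sin 34.70° × sin 35.4° = 0.32977, so δ = +19.255°.
cos h₀ = −tan ϕ · tan δ = −tan(-42.2°) × tan(+19.255°) = 0.3167, so h₀ = 1.2485 rad = 71.53°.
Daylight = 2h₀/(2π) × 40.90 h = (1.2485/π) × 40.90 = 16.25 h.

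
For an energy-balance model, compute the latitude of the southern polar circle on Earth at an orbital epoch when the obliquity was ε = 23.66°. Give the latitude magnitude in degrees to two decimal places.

66.34°

The polar circle is the lowest latitude that experiences at least one full rotation of continuous darkness at the northern-summer solstice; it lies at |φ| = 90° − ε = 90° − 23.66° = 66.34°.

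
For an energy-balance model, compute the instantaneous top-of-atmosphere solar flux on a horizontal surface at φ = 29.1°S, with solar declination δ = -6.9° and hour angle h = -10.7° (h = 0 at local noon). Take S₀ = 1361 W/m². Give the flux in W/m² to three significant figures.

1.24e+03 W/m²

cos θ_z = sin φ sin δ + cos φ cos δ cos h = 0.058427 + 0.852361 = 0.910788.
Flux = S₀ · cos θ_z = 1361 × 0.910788 = 1240 W/m².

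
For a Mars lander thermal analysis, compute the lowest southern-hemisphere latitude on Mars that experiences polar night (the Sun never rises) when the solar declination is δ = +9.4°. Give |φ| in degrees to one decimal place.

Polar night requires cos H₀ = −tan φ tan δ ≥ 1, i.e. tan φ tan δ ≤ −1.
The boundary is |tan φ| · |tan δ| = 1, so |φ| = 90° − |δ| = 90° − 9.4° = 80.6° in the southern hemisphere.

|φ| = 80.6°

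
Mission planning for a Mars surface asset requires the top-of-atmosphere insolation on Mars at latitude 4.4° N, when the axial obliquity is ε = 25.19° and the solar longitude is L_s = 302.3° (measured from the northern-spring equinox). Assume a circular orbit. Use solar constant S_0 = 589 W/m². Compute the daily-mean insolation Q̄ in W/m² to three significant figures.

Solar declination: sin δ = sin ε · sin L_s = sin 25.19° × sin 302.3° = -0.35976, so δ = -21.086°.
cos h₀ = −tan(+4.4°) tan(-21.086°) = 0.0297, h₀ = 1.5411 rad.
Bracket: h₀ sin ϕ sin δ + cos ϕ cos δ sin h₀ = 1.5411×0.07672×-0.35976 + 0.99705×0.93304×0.99956 = -0.042536 + 0.929878 = 0.887342.
Q̄ = (S_0/π) × [bracket] = (589/π) × 0.887342 = 166.4 W/m².

Q̄ ≈ 166 W/m²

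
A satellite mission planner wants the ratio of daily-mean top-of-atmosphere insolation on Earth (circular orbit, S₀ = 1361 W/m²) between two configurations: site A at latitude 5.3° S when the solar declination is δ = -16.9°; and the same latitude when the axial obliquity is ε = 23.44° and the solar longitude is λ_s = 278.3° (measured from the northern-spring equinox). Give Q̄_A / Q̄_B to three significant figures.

Q̄_A / Q̄_B ≈ 1.02

— Configuration A (φ=-5.3°):
cos H₀ = −tan(-5.3°) tan(-16.900°) = -0.0282, H₀ = 1.5990 rad.
Bracket: H₀ sin φ sin δ + cos φ cos δ sin H₀ = 1.5990×-0.09237×-0.29070 + 0.99572×0.95681×0.99960 = 0.042936 + 0.952334 = 0.995270.
Q̄ = (S₀/π) × [bracket] = (1361/π) × 0.995270 = 431.17 W/m².
— Configuration B (φ=-5.3°):
Solar declination: sin δ = sin ε · sin λ_s = sin 23.44° × sin 278.3° = -0.39362, so δ = -23.180°.
cos H₀ = −tan(-5.3°) tan(-23.180°) = -0.0397, H₀ = 1.6105 rad.
Bracket: H₀ sin φ sin δ + cos φ cos δ sin H₀ = 1.6105×-0.09237×-0.39362 + 0.99572×0.91927×0.99921 = 0.058556 + 0.914612 = 0.973168.
Q̄ = (S₀/π) × [bracket] = (1361/π) × 0.973168 = 421.60 W/m².
Ratio Q̄_A / Q̄_B = 431.17 / 421.60 = 1.023.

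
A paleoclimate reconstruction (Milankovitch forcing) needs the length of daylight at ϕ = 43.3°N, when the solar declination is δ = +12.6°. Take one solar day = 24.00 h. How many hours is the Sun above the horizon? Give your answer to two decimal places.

cos h₀ = −tan ϕ · tan δ = −tan(+43.3°) × tan(+12.600°) = -0.2106, so h₀ = 1.7830 rad = 102.16°.
Daylight = 2h₀/(2π) × 24.00 h = (1.7830/π) × 24.00 = 13.62 h.

13.62 h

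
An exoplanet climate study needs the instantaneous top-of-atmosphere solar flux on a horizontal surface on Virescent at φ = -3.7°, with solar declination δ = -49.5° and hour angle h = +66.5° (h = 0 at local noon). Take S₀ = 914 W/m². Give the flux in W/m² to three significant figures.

281 W/m²

cos θ_z = sin φ sin δ + cos φ cos δ cos h = 0.049071 + 0.258427 = 0.307498.
Flux = S₀ · cos θ_z = 914 × 0.307498 = 281.1 W/m².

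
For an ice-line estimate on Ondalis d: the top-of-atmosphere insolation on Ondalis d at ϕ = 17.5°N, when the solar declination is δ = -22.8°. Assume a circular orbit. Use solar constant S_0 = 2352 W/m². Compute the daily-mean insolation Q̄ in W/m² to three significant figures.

Q̄ ≈ 527 W/m²

cos h₀ = −tan(+17.5°) tan(-22.800°) = 0.1325, h₀ = 1.4379 rad.
Bracket: h₀ sin ϕ sin δ + cos ϕ cos δ sin h₀ = 1.4379×0.30071×-0.38752 + 0.95372×0.92186×0.99118 = -0.167560 + 0.871442 = 0.703882.
Q̄ = (S_0/π) × [bracket] = (2352/π) × 0.703882 = 527.0 W/m².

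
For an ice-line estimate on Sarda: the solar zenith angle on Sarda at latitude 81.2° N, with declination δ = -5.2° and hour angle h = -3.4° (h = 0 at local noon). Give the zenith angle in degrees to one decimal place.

θ_z = 86.4°

cos θ_z = sin ϕ sin δ + cos ϕ cos δ cos h = -0.089566 + 0.152088 = 0.062522.
θ_z = arccos(0.062522) = 86.4°.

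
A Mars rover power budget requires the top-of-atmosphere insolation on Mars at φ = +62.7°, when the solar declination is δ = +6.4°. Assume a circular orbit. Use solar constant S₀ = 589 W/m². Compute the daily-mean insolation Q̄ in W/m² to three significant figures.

Q̄ ≈ 117 W/m²

cos H₀ = −tan(+62.7°) tan(+6.400°) = -0.2173, H₀ = 1.7899 rad.
Bracket: H₀ sin φ sin δ + cos φ cos δ sin H₀ = 1.7899×0.88862×0.11147 + 0.45865×0.99377×0.97610 = 0.177298 + 0.444899 = 0.622197.
Q̄ = (S₀/π) × [bracket] = (589/π) × 0.622197 = 116.7 W/m².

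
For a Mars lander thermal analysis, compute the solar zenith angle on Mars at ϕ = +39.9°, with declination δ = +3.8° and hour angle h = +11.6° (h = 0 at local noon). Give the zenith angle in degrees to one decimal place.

θ_z = 37.6°

cos θ_z = sin ϕ sin δ + cos ϕ cos δ cos h = 0.042511 + 0.749844 = 0.792355.
θ_z = arccos(0.792355) = 37.6°.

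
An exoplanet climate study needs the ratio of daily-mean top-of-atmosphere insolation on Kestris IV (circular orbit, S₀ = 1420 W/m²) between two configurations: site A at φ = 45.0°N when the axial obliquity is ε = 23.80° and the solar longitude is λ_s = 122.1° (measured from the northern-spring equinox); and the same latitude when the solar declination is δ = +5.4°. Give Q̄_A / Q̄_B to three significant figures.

Q̄_A / Q̄_B ≈ 1.34

— Configuration A (φ=+45.0°):
Solar declination: sin δ = sin ε · sin λ_s = sin 23.80° × sin 122.1° = 0.34185, so δ = +19.990°.
cos H₀ = −tan(+45.0°) tan(+19.990°) = -0.3638, H₀ = 1.9431 rad.
Bracket: H₀ sin φ sin δ + cos φ cos δ sin H₀ = 1.9431×0.70711×0.34185 + 0.70711×0.93975×0.93149 = 0.469697 + 0.618981 = 1.088678.
Q̄ = (S₀/π) × [bracket] = (1420/π) × 1.088678 = 492.08 W/m².
— Configuration B (φ=+45.0°):
cos H₀ = −tan(+45.0°) tan(+5.400°) = -0.0945, H₀ = 1.6655 rad.
Bracket: H₀ sin φ sin δ + cos φ cos δ sin H₀ = 1.6655×0.70711×0.09411 + 0.70711×0.99556×0.99552 = 0.110833 + 0.700817 = 0.811650.
Q̄ = (S₀/π) × [bracket] = (1420/π) × 0.811650 = 366.87 W/m².
Ratio Q̄_A / Q̄_B = 492.08 / 366.87 = 1.341.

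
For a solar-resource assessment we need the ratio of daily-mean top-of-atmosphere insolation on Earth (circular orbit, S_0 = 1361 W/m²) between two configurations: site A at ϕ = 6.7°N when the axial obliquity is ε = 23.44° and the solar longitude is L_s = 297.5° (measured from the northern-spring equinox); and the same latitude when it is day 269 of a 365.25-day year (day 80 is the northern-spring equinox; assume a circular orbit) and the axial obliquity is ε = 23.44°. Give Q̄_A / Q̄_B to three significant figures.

— Configuration A (ϕ=+6.7°):
Solar declination: sin δ = sin ε · sin L_s = sin 23.44° × sin 297.5° = -0.35284, so δ = -20.661°.
cos h₀ = −tan(+6.7°) tan(-20.661°) = 0.0443, h₀ = 1.5265 rad.
Bracket: h₀ sin ϕ sin δ + cos ϕ cos δ sin h₀ = 1.5265×0.11667×-0.35284 + 0.99317×0.93568×0.99902 = -0.062840 + 0.928379 = 0.865539.
Q̄ = (S_0/π) × [bracket] = (1361/π) × 0.865539 = 374.97 W/m².
— Configuration B (ϕ=+6.7°):
Solar longitude: L_s = 360° × (269 − 80)/365.25 = 186.283°.
sin δ = sin 23.44° × sin 186.283° = -0.04354, so δ = -2.495°.
cos h₀ = −tan(+6.7°) tan(-2.495°) = 0.0051, h₀ = 1.5657 rad.
Bracket: h₀ sin ϕ sin δ + cos ϕ cos δ sin h₀ = 1.5657×0.11667×-0.04354 + 0.99317×0.99905×0.99999 = -0.007953 + 0.992217 = 0.984264.
Q̄ = (S_0/π) × [bracket] = (1361/π) × 0.984264 = 426.40 W/m².
Ratio Q̄_A / Q̄_B = 374.97 / 426.40 = 0.8794.

Q̄_A / Q̄_B ≈ 0.879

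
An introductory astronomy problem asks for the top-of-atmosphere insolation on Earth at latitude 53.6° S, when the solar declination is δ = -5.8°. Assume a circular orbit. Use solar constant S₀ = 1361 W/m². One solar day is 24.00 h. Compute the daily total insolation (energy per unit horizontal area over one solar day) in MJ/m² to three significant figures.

cos H₀ = −tan(-53.6°) tan(-5.800°) = -0.1378, H₀ = 1.7090 rad.
Bracket: H₀ sin φ sin δ + cos φ cos δ sin H₀ = 1.7090×-0.80489×-0.10106 + 0.59342×0.99488×0.99046 = 0.139014 + 0.584749 = 0.723763.
Q̄ = (S₀/π) × [bracket] = (1361/π) × 0.723763 = 313.55 W/m².
Daily total = Q̄ × 24.00 h × 3600 s/h = 313.55 × 24.00 × 3600 / 10⁶ = 27.09 MJ/m².

27.1 MJ/m²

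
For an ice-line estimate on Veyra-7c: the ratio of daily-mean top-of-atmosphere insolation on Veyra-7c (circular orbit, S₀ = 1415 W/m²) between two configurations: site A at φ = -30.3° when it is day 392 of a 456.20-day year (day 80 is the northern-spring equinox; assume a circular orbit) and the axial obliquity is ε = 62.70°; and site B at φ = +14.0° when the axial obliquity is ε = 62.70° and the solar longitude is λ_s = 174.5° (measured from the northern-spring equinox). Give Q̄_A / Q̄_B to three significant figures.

— Configuration A (φ=-30.3°):
Solar longitude: λ_s = 360° × (392 − 80)/456.20 = 246.208°.
sin δ = sin 62.70° × sin 246.208° = -0.81310, so δ = -54.400°.
cos H₀ = −tan(-30.3°) tan(-54.400°) = -0.8162, H₀ = 2.5256 rad.
Bracket: H₀ sin φ sin δ + cos φ cos δ sin H₀ = 2.5256×-0.50453×-0.81310 + 0.86340×0.58213×0.57776 = 1.036085 + 0.290389 = 1.326474.
Q̄ = (S₀/π) × [bracket] = (1415/π) × 1.326474 = 597.46 W/m².
— Configuration B (φ=+14.0°):
Solar declination: sin δ = sin ε · sin λ_s = sin 62.70° × sin 174.5° = 0.08517, so δ = +4.886°.
cos H₀ = −tan(+14.0°) tan(+4.886°) = -0.0213, H₀ = 1.5921 rad.
Bracket: H₀ sin φ sin δ + cos φ cos δ sin H₀ = 1.5921×0.24192×0.08517 + 0.97030×0.99637×0.99977 = 0.032804 + 0.966555 = 0.999359.
Q̄ = (S₀/π) × [bracket] = (1415/π) × 0.999359 = 450.12 W/m².
Ratio Q̄_A / Q̄_B = 597.46 / 450.12 = 1.327.

Q̄_A / Q̄_B ≈ 1.33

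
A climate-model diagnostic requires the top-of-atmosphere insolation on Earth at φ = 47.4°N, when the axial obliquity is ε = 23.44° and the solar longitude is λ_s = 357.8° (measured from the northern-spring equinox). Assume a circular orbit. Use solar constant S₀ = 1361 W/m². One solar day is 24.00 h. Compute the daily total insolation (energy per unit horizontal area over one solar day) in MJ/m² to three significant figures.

Solar declination: sin δ = sin ε · sin λ_s = sin 23.44° × sin 357.8° = -0.01527, so δ = -0.875°.
cos H₀ = −tan(+47.4°) tan(-0.875°) = 0.0166, H₀ = 1.5542 rad.
Bracket: H₀ sin φ sin δ + cos φ cos δ sin H₀ = 1.5542×0.73610×-0.01527 + 0.67688×0.99988×0.99986 = -0.017470 + 0.676704 = 0.659234.
Q̄ = (S₀/π) × [bracket] = (1361/π) × 0.659234 = 285.59 W/m².
Daily total = Q̄ × 24.00 h × 3600 s/h = 285.59 × 24.00 × 3600 / 10⁶ = 24.67 MJ/m².

24.7 MJ/m²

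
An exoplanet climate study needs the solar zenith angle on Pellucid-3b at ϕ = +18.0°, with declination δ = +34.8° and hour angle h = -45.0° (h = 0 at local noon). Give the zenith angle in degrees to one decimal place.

θ_z = 43.2°

cos θ_z = sin ϕ sin δ + cos ϕ cos δ cos h = 0.176360 + 0.552222 = 0.728582.
θ_z = arccos(0.728582) = 43.2°.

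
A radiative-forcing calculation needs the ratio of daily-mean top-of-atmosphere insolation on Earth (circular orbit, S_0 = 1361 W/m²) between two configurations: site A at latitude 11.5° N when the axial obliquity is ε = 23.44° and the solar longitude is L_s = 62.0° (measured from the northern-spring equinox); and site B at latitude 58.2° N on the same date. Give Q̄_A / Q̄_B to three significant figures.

Q̄_A / Q̄_B ≈ 0.976

— Configuration A (ϕ=+11.5°):
Solar declination: sin δ = sin ε · sin L_s = sin 23.44° × sin 62.0° = 0.35123, so δ = +20.562°.
cos h₀ = −tan(+11.5°) tan(+20.562°) = -0.0763, h₀ = 1.6472 rad.
Bracket: h₀ sin ϕ sin δ + cos ϕ cos δ sin h₀ = 1.6472×0.19937×0.35123 + 0.97992×0.93629×0.99708 = 0.115345 + 0.914810 = 1.030155.
Q̄ = (S_0/π) × [bracket] = (1361/π) × 1.030155 = 446.28 W/m².
— Configuration B (ϕ=+58.2°):
cos h₀ = −tan(+58.2°) tan(+20.562°) = -0.6050, h₀ = 2.2206 rad.
Bracket: h₀ sin ϕ sin δ + cos ϕ cos δ sin h₀ = 2.2206×0.84989×0.35123 + 0.52696×0.93629×0.79621 = 0.662864 + 0.392840 = 1.055704.
Q̄ = (S_0/π) × [bracket] = (1361/π) × 1.055704 = 457.35 W/m².
Ratio Q̄_A / Q̄_B = 446.28 / 457.35 = 0.9758.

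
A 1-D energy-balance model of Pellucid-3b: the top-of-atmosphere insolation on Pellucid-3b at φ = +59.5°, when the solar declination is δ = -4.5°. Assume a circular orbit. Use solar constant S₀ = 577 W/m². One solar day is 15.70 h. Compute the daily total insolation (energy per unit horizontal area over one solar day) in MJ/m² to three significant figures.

4.20 MJ/m²

cos H₀ = −tan(+59.5°) tan(-4.500°) = 0.1336, H₀ = 1.4368 rad.
Bracket: H₀ sin φ sin δ + cos φ cos δ sin H₀ = 1.4368×0.86163×-0.07846 + 0.50754×0.99692×0.99103 = -0.097133 + 0.501438 = 0.404305.
Q̄ = (S₀/π) × [bracket] = (577/π) × 0.404305 = 74.257 W/m².
Daily total = Q̄ × 15.70 h × 3600 s/h = 74.257 × 15.70 × 3600 / 10⁶ = 4.197 MJ/m².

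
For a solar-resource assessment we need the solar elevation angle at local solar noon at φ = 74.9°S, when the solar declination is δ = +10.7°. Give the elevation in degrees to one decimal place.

4.4°

At local noon the hour angle is zero, so the zenith angle equals |φ − δ| = |-74.9° − (+10.700°)| = 85.600°.
Elevation = 90° − 85.600° = 4.4°.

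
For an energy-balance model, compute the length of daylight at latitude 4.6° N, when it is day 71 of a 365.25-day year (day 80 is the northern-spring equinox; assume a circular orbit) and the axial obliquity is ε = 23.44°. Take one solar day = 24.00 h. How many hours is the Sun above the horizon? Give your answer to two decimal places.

11.96 h

Solar longitude: λ_s = 360° × (71 − 80)/365.25 = -8.871°, i.e. -8.871° + 360° = 351.129°.
sin δ = sin 23.44° × sin 351.129° = -0.06134, so δ = -3.517°.
cos H₀ = −tan φ · tan δ = −tan(+4.6°) × tan(-3.517°) = 0.0049, so H₀ = 1.5659 rad = 89.72°.
Daylight = 2H₀/(2π) × 24.00 h = (1.5659/π) × 24.00 = 11.96 h.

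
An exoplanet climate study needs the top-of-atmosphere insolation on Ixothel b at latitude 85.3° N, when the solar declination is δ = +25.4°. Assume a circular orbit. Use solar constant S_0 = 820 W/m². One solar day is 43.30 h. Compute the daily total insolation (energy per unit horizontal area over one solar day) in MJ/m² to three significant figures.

cos h₀ = −tan(+85.3°) tan(+25.400°) = -5.7755 ≤ −1 ⇒ polar day, h₀ = π.
Bracket: h₀ sin ϕ sin δ + cos ϕ cos δ sin h₀ = 3.1416×0.99664×0.42894 + 0.08194×0.90334×0.00000 = 1.343030 + 0.000000 = 1.343030.
Q̄ = (S_0/π) × [bracket] = (820/π) × 1.343030 = 350.55 W/m².
Daily total = Q̄ × 43.30 h × 3600 s/h = 350.55 × 43.30 × 3600 / 10⁶ = 54.64 MJ/m².

54.6 MJ/m²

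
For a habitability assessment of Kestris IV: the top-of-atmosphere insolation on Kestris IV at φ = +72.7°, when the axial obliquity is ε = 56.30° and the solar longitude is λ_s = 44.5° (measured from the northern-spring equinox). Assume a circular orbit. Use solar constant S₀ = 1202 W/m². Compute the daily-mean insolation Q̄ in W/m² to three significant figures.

Q̄ ≈ 669 W/m²

Solar declination: sin δ = sin ε · sin λ_s = sin 56.30° × sin 44.5° = 0.58312, so δ = +35.671°.
cos H₀ = −tan(+72.7°) tan(+35.671°) = -2.3046 ≤ −1 ⇒ polar day, H₀ = π.
Bracket: H₀ sin φ sin δ + cos φ cos δ sin H₀ = 3.1416×0.95476×0.58312 + 0.29737×0.81238×0.00000 = 1.749053 + 0.000000 = 1.749053.
Q̄ = (S₀/π) × [bracket] = (1202/π) × 1.749053 = 669.2 W/m².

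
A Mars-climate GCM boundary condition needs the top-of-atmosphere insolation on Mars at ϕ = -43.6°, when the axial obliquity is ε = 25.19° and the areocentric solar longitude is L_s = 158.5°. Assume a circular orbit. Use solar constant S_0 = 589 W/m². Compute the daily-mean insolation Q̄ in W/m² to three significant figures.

sin δ = sin 25.19° × sin 158.5° = 0.15599, so δ = +8.974°.
cos h₀ = −tan(-43.6°) tan(+8.974°) = 0.1504, h₀ = 1.4198 rad.
Bracket: h₀ sin ϕ sin δ + cos ϕ cos δ sin h₀ = 1.4198×-0.68962×0.15599 + 0.72417×0.98776×0.98863 = -0.152733 + 0.707173 = 0.554440.
Q̄ = (S_0/π) × [bracket] = (589/π) × 0.554440 = 103.9 W/m².

Q̄ ≈ 104 W/m²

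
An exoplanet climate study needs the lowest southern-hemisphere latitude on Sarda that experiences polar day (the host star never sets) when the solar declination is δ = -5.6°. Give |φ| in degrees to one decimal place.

Polar day requires cos H₀ = −tan φ tan δ ≤ −1, i.e. tan φ tan δ ≥ 1.
The boundary is |tan φ| · |tan δ| = 1, so |φ| = 90° − |δ| = 90° − 5.6° = 84.4° in the southern hemisphere.

|φ| = 84.4°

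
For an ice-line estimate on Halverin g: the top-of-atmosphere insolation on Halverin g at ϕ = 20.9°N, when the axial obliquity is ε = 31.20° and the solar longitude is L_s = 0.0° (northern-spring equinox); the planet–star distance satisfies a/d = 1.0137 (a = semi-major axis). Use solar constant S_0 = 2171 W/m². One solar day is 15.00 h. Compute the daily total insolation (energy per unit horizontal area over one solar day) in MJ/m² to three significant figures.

Solar declination: sin δ = sin ε · sin L_s = sin 31.20° × sin 0.0° = 0.00000, so δ = +0.000°.
cos h₀ = −tan(+20.9°) tan(+0.000°) = -0.0000, h₀ = 1.5708 rad.
Bracket: h₀ sin ϕ sin δ + cos ϕ cos δ sin h₀ = 1.5708×0.35674×0.00000 + 0.93420×1.00000×1.00000 = 0.000000 + 0.934200 = 0.934200.
Inverse-square distance factor (a/d)² = 1.0137² = 1.027588.
Q̄ = (S_0/π) × 1.027588 × [bracket] = (2171/π) × 1.027588 × 0.934200 = 663.39 W/m².
Daily total = Q̄ × 15.00 h × 3600 s/h = 663.39 × 15.00 × 3600 / 10⁶ = 35.82 MJ/m².

35.8 MJ/m²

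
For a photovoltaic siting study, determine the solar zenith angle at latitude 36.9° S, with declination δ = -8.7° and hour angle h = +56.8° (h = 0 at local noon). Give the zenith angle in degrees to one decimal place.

cos θ_z = sin φ sin δ + cos φ cos δ cos h = 0.090820 + 0.432840 = 0.523660.
θ_z = arccos(0.523660) = 58.4°.

θ_z = 58.4°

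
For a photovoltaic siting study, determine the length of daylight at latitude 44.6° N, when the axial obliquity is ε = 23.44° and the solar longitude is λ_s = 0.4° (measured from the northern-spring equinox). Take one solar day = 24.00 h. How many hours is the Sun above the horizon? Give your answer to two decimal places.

Solar declination: sin δ = sin ε · sin λ_s = sin 23.44° × sin 0.4° = 0.00278, so δ = +0.159°.
cos H₀ = −tan φ · tan δ = −tan(+44.6°) × tan(+0.159°) = -0.0027, so H₀ = 1.5735 rad = 90.16°.
Daylight = 2H₀/(2π) × 24.00 h = (1.5735/π) × 24.00 = 12.02 h.

12.02 h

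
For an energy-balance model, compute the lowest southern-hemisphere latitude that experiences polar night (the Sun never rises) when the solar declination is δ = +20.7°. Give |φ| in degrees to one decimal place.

Polar night requires cos H₀ = −tan φ tan δ ≥ 1, i.e. tan φ tan δ ≤ −1.
The boundary is |tan φ| · |tan δ| = 1, so |φ| = 90° − |δ| = 90° − 20.7° = 69.3° in the southern hemisphere.

|φ| = 69.3°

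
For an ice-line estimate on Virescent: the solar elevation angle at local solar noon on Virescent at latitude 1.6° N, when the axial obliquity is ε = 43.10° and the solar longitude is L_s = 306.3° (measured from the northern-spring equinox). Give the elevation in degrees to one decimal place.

Solar declination: sin δ = sin ε · sin L_s = sin 43.10° × sin 306.3° = -0.55067, so δ = -33.413°.
At local noon the hour angle is zero, so the zenith angle equals |ϕ − δ| = |+1.6° − (-33.413°)| = 35.013°.
Elevation = 90° − 35.013° = 55.0°.

55.0°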